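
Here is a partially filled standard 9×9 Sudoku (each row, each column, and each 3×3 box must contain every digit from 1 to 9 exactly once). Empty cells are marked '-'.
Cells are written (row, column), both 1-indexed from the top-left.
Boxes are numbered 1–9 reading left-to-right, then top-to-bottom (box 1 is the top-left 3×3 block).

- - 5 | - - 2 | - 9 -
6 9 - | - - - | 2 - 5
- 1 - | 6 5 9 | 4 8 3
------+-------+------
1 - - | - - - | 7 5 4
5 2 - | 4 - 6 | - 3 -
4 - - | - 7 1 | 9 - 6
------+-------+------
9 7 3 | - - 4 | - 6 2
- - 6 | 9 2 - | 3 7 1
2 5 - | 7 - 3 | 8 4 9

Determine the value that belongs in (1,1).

Cell (1,1) itself could take any of {3, 7, 8} by direct elimination.
Consider where 3 can go in column 1.
(3,1) is out (row 3 already has a 3).
(8,1) is out (row 8 already has a 3).
So the only cell in column 1 that can hold 3 is (1,1).
Therefore (1,1) = 3.

3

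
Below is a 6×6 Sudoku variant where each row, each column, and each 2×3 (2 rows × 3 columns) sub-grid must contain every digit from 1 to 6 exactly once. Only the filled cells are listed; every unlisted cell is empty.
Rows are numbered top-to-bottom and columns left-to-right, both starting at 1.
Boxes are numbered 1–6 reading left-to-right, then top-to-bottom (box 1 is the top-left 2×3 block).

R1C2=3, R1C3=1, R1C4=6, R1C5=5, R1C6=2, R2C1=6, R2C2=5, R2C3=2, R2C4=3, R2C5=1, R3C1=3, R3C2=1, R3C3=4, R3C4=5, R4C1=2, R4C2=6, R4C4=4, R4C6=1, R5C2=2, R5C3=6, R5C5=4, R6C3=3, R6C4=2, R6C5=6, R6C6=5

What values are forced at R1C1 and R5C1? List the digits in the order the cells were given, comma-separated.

For R1C1:
  Row 1 already contains {1, 2, 3, 5, 6}.
  Column 1 already contains {2, 3, 6}.
  Its 2×3 block (box 1) already contains {1, 2, 3, 5, 6}.
  The only value from 1–6 not eliminated is 4, so R1C1 = 4.
For R5C1:
  Consider where 5 can go in box 5.
  R6C1 is out (row 6 already has a 5).
  R6C2 is out (row 6 already has a 5).
  So the only cell in box 5 that can hold 5 is R5C1.
  So R5C1 = 5.

4,5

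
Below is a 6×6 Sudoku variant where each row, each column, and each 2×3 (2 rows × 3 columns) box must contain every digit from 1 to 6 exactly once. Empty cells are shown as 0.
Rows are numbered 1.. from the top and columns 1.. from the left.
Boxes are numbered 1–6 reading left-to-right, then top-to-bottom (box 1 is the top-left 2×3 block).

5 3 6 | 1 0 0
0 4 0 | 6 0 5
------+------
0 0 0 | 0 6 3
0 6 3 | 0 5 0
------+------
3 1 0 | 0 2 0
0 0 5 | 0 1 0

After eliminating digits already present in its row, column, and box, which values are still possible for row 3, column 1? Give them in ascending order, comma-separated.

Row 3 already contains {3, 6}.
Column 1 already contains {3, 5}.
Its 2×3 block (box 3) already contains {3, 6}.
Removing those from 1–6 leaves {1, 2, 4} as the candidates for row 3, column 1.

1,2,4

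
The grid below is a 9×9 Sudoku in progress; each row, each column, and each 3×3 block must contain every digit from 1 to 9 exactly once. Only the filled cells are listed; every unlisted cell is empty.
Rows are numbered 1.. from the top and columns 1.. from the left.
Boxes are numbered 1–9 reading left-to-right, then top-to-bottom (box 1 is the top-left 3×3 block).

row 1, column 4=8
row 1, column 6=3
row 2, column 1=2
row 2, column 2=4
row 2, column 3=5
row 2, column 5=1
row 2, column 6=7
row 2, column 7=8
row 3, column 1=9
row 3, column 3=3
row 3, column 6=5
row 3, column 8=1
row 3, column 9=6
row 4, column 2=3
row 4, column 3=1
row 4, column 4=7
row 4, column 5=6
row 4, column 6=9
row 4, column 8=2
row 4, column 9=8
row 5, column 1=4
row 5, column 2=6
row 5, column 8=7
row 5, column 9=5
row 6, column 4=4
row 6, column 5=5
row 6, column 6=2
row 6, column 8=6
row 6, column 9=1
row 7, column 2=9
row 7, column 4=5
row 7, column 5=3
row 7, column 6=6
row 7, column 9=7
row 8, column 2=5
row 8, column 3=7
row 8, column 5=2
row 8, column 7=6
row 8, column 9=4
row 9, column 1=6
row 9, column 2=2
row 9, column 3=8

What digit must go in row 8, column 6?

Cell row 8, column 6 itself could take any of {1, 8} by direct elimination.
Consider where 8 can go in box 8.
row 8, column 4 is out (column 4 already has a 8).
row 9, column 4 is out (row 9 already has a 8).
row 9, column 5 is out (row 9 already has a 8).
row 9, column 6 is out (row 9 already has a 8).
So the only cell in box 8 that can hold 8 is row 8, column 6.
Therefore row 8, column 6 = 8.

8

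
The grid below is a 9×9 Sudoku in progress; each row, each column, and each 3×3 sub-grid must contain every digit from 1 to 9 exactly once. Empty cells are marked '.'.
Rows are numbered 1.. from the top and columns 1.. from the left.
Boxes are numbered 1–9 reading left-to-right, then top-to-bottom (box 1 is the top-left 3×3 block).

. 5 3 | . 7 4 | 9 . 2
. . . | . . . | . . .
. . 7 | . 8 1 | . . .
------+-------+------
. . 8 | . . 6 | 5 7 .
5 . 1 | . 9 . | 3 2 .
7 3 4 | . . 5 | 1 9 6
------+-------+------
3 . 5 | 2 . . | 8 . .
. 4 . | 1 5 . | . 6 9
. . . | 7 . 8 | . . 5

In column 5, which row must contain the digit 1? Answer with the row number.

4

Consider where 1 can go in column 5.
row 2, column 5 is out (box 2 already has a 1).
row 6, column 5 is out (row 6 already has a 1).
row 7, column 5 is out (box 8 already has a 1).
row 9, column 5 is out (box 8 already has a 1).
So the only cell in column 5 that can hold 1 is row 4, column 5.
That is row 4.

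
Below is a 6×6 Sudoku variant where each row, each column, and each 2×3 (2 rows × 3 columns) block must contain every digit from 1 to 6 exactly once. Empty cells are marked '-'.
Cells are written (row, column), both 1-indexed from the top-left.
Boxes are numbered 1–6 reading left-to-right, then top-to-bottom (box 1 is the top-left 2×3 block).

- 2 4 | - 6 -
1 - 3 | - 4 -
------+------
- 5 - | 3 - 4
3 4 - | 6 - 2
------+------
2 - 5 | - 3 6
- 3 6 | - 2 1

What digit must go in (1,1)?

Row 1 already contains {2, 4, 6}.
Column 1 already contains {1, 2, 3}.
Its 2×3 block (box 1) already contains {1, 2, 3, 4}.
The only value from 1–6 not eliminated is 5, so (1,1) = 5.

5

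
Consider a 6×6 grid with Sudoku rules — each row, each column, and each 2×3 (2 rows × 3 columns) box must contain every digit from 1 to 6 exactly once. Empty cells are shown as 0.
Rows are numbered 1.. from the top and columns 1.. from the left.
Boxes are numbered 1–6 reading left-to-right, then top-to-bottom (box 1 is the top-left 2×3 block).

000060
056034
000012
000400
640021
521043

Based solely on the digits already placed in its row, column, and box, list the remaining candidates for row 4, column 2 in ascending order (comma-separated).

1,3,6

Row 4 already contains {4}.
Column 2 already contains {2, 4, 5}.
Its 2×3 block (box 3) already contains {}.
Removing those from 1–6 leaves {1, 3, 6} as the candidates for row 4, column 2.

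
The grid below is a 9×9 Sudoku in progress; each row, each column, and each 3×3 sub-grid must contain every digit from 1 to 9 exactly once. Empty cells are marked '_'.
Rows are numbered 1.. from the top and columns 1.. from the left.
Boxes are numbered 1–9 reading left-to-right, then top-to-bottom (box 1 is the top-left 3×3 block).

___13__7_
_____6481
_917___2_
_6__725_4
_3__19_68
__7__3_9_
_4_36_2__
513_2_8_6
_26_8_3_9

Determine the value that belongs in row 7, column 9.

Cell row 7, column 9 itself could take any of {5, 7} by direct elimination.
Consider where 7 can go in column 9.
row 1, column 9 is out (row 1 already has a 7).
row 3, column 9 is out (row 3 already has a 7).
row 6, column 9 is out (row 6 already has a 7).
So the only cell in column 9 that can hold 7 is row 7, column 9.
Therefore row 7, column 9 = 7.

7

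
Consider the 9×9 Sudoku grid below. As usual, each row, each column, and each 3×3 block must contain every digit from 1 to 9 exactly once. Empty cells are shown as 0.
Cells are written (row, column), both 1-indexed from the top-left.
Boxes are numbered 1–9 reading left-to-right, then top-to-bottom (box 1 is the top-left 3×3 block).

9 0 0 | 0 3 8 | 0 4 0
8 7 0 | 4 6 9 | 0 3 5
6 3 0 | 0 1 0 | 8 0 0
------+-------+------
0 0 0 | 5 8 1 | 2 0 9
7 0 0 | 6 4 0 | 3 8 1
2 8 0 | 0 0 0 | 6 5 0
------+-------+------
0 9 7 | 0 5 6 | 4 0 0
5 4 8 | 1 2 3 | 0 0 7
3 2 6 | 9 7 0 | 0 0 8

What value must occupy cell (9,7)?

Cell (9,7) itself could take any of {1, 5} by direct elimination.
Consider where 5 can go in row 9.
(9,6) is out (box 8 already has a 5).
(9,8) is out (column 8 already has a 5).
So the only cell in row 9 that can hold 5 is (9,7).
Therefore (9,7) = 5.

5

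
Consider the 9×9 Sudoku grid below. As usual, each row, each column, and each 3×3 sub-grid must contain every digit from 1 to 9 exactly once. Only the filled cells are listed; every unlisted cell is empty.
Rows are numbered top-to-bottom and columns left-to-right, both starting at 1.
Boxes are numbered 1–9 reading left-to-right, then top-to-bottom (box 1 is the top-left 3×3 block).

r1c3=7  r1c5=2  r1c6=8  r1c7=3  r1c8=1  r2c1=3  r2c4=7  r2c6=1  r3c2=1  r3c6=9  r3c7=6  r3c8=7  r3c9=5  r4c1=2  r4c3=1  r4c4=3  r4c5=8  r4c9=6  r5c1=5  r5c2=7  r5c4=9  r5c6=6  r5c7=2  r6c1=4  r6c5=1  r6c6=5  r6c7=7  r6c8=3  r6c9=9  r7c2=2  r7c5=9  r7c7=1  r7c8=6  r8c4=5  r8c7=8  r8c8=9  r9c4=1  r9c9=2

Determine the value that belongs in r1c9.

4

Row 1 already contains {1, 2, 3, 7, 8}.
Column 9 already contains {2, 5, 6, 9}.
Its 3×3 block (box 3) already contains {1, 3, 5, 6, 7}.
The only value from 1–9 not eliminated is 4, so r1c9 = 4.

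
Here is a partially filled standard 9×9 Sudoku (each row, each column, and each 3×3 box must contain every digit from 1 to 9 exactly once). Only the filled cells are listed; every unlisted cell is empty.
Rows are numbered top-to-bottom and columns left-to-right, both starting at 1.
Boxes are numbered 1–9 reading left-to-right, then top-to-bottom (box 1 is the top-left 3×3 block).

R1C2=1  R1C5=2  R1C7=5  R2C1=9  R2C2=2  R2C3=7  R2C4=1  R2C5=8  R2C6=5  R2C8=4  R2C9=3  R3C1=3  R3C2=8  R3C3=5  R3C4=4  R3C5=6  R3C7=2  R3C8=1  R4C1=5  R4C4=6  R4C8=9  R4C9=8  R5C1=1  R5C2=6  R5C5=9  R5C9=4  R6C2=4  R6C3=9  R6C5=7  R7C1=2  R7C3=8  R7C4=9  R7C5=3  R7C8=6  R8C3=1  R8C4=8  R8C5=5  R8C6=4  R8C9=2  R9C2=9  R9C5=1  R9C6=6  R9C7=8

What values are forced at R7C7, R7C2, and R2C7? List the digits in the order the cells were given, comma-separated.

4,5,6

For R7C7:
  Consider where 4 can go in row 7.
  R7C2 is out (column 2 already has a 4).
  R7C6 is out (column 6 already has a 4).
  R7C9 is out (column 9 already has a 4).
  So the only cell in row 7 that can hold 4 is R7C7.
  So R7C7 = 4.
For R7C2:
  Consider where 5 can go in box 7.
  R8C1 is out (row 8 already has a 5).
  R8C2 is out (row 8 already has a 5).
  R9C1 is out (column 1 already has a 5).
  R9C3 is out (column 3 already has a 5).
  So the only cell in box 7 that can hold 5 is R7C2.
  So R7C2 = 5.
For R2C7:
  Row 2 already contains {1, 2, 3, 4, 5, 7, 8, 9}.
  Column 7 already contains {2, 5, 8}.
  Its 3×3 block (box 3) already contains {1, 2, 3, 4, 5}.
  The only value from 1–9 not eliminated is 6, so R2C7 = 6.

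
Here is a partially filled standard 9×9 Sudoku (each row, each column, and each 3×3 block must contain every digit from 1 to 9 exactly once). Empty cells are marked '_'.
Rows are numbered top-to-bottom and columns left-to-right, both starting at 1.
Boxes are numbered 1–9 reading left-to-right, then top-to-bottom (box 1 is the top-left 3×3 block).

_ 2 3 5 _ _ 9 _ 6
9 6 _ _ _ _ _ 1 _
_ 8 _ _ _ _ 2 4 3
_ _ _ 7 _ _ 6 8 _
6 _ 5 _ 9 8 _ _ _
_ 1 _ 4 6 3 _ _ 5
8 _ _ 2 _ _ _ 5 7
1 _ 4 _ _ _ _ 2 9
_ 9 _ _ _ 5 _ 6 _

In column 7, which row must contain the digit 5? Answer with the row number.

2

Consider where 5 can go in column 7.
R5C7 is out (row 5 already has a 5).
R6C7 is out (row 6 already has a 5).
R7C7 is out (row 7 already has a 5).
R8C7 is out (box 9 already has a 5).
R9C7 is out (row 9 already has a 5).
So the only cell in column 7 that can hold 5 is R2C7.
That is row 2.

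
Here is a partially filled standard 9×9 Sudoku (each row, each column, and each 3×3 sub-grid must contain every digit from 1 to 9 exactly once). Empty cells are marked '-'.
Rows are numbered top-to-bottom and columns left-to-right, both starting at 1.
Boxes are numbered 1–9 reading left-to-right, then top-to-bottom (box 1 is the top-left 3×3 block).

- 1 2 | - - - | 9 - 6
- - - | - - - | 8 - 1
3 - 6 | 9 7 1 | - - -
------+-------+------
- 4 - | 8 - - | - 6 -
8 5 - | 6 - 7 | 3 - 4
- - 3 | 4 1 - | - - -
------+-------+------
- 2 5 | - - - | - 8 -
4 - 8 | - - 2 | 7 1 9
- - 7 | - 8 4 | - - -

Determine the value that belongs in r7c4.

Cell r7c4 itself could take any of {1, 3, 7} by direct elimination.
Consider where 7 can go in column 4.
r1c4 is out (box 2 already has a 7).
r2c4 is out (box 2 already has a 7).
r8c4 is out (row 8 already has a 7).
r9c4 is out (row 9 already has a 7).
So the only cell in column 4 that can hold 7 is r7c4.
Therefore r7c4 = 7.

7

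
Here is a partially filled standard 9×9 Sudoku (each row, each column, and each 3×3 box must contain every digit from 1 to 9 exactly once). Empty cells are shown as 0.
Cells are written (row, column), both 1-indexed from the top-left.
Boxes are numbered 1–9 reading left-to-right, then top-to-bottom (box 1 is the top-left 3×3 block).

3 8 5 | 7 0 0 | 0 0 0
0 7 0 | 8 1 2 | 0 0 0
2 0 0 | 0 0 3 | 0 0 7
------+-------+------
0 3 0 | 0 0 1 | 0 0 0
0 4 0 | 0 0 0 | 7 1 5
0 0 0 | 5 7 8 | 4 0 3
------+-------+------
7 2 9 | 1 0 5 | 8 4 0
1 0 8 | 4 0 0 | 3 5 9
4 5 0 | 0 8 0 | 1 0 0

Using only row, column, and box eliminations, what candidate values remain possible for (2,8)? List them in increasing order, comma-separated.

Row 2 already contains {1, 2, 7, 8}.
Column 8 already contains {1, 4, 5}.
Its 3×3 block (box 3) already contains {7}.
Removing those from 1–9 leaves {3, 6, 9} as the candidates for (2,8).

3,6,9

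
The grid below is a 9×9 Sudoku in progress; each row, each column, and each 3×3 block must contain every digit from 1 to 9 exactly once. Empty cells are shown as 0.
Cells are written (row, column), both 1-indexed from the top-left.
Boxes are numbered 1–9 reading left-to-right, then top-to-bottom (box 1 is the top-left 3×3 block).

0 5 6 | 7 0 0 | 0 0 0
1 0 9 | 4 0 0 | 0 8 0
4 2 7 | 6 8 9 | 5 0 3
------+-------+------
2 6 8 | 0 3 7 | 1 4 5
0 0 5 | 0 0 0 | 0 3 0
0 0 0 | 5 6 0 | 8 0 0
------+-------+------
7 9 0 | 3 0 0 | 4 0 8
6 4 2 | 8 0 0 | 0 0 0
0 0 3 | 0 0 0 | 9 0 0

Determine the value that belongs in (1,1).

Cell (1,1) itself could take any of {3, 8} by direct elimination.
Consider where 8 can go in row 1.
(1,5) is out (column 5 already has a 8).
(1,6) is out (box 2 already has a 8).
(1,7) is out (column 7 already has a 8).
(1,8) is out (column 8 already has a 8).
(1,9) is out (column 9 already has a 8).
So the only cell in row 1 that can hold 8 is (1,1).
Therefore (1,1) = 8.

8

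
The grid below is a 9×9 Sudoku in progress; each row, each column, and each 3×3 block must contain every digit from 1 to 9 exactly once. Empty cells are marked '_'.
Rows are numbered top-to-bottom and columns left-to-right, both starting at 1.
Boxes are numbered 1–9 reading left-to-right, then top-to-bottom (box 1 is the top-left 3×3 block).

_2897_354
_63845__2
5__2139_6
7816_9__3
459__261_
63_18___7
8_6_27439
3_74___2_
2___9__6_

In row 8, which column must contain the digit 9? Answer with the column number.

2

Consider where 9 can go in row 8.
r8c5 is out (column 5 already has a 9).
r8c6 is out (column 6 already has a 9).
r8c7 is out (column 7 already has a 9).
r8c9 is out (column 9 already has a 9).
So the only cell in row 8 that can hold 9 is r8c2.
That is column 2.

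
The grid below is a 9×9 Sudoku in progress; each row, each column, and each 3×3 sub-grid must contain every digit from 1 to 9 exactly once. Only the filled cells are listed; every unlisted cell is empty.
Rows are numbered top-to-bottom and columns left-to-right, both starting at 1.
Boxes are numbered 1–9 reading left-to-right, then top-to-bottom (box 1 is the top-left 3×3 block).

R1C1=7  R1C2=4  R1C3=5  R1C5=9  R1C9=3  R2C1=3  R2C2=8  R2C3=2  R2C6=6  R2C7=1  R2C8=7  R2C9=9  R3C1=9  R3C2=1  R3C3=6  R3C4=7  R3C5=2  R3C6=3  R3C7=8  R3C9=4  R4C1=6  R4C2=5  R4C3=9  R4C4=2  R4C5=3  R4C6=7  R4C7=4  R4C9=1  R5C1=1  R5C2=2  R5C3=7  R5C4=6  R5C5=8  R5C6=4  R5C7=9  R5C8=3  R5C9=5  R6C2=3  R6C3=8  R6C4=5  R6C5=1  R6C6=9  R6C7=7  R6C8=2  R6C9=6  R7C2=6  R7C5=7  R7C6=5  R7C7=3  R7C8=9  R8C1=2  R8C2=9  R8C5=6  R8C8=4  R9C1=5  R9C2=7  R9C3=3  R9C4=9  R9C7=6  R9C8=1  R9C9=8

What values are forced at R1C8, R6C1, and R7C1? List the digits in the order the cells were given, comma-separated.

For R1C8:
  Row 1 already contains {3, 4, 5, 7, 9}.
  Column 8 already contains {1, 2, 3, 4, 7, 9}.
  Its 3×3 block (box 3) already contains {1, 3, 4, 7, 8, 9}.
  The only value from 1–9 not eliminated is 6, so R1C8 = 6.
For R6C1:
  Row 6 already contains {1, 2, 3, 5, 6, 7, 8, 9}.
  Column 1 already contains {1, 2, 3, 5, 6, 7, 9}.
  Its 3×3 block (box 4) already contains {1, 2, 3, 5, 6, 7, 8, 9}.
  The only value from 1–9 not eliminated is 4, so R6C1 = 4.
For R7C1:
  Consider where 8 can go in column 1.
  R6C1 is out (row 6 already has a 8).
  So the only cell in column 1 that can hold 8 is R7C1.
  So R7C1 = 8.

6,4,8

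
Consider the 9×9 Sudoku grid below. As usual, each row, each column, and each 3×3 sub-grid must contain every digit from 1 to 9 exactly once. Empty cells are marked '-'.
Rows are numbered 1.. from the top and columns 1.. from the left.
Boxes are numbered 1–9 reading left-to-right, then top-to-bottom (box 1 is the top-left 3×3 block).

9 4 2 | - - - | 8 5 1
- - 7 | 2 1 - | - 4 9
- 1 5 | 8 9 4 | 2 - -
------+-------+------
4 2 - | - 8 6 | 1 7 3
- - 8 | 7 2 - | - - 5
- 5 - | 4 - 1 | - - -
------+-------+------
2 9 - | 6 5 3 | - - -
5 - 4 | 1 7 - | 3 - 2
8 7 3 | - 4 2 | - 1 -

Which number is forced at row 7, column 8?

8

Row 7 already contains {2, 3, 5, 6, 9}.
Column 8 already contains {1, 4, 5, 7}.
Its 3×3 block (box 9) already contains {1, 2, 3}.
The only value from 1–9 not eliminated is 8, so row 7, column 8 = 8.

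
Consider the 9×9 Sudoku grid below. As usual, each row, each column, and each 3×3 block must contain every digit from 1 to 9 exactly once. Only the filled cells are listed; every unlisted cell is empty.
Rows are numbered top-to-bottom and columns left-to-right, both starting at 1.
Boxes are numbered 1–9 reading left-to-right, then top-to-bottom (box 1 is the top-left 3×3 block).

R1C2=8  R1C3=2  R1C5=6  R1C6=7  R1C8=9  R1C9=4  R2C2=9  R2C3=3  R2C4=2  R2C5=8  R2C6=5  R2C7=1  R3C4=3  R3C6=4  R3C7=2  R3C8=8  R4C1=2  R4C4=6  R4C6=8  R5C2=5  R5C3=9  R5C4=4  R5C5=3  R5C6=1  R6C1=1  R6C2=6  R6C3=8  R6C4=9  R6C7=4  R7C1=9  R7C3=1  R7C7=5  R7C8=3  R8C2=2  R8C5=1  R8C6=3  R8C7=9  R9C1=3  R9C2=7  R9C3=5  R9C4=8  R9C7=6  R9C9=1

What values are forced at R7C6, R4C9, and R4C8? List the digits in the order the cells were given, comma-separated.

6,9,1

For R7C6:
  Consider where 6 can go in row 7.
  R7C2 is out (column 2 already has a 6).
  R7C4 is out (column 4 already has a 6).
  R7C5 is out (column 5 already has a 6).
  R7C9 is out (box 9 already has a 6).
  So the only cell in row 7 that can hold 6 is R7C6.
  So R7C6 = 6.
For R4C9:
  Consider where 9 can go in box 6.
  R4C7 is out (column 7 already has a 9). R4C8 is out (column 8 already has a 9). R5C7 is out (row 5 already has a 9). R5C8 is out (row 5 already has a 9). The remaining empty cells in box 6 are similarly blocked.
  So the only cell in box 6 that can hold 9 is R4C9.
  So R4C9 = 9.
For R4C8:
  Consider where 1 can go in row 4.
  R4C2 is out (box 4 already has a 1).
  R4C3 is out (column 3 already has a 1).
  R4C5 is out (column 5 already has a 1).
  R4C7 is out (column 7 already has a 1).
  R4C9 is out (column 9 already has a 1).
  So the only cell in row 4 that can hold 1 is R4C8.
  So R4C8 = 1.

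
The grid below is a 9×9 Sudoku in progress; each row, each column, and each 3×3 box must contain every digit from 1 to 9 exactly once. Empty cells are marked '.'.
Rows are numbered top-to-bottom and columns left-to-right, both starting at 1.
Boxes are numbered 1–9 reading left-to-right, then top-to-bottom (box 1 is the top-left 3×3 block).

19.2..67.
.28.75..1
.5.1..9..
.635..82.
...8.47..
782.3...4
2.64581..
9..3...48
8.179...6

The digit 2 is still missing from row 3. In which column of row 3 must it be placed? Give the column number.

Consider where 2 can go in row 3.
R3C1 is out (column 1 already has a 2).
R3C3 is out (column 3 already has a 2).
R3C5 is out (box 2 already has a 2).
R3C6 is out (box 2 already has a 2).
R3C8 is out (column 8 already has a 2).
So the only cell in row 3 that can hold 2 is R3C9.
That is column 9.

9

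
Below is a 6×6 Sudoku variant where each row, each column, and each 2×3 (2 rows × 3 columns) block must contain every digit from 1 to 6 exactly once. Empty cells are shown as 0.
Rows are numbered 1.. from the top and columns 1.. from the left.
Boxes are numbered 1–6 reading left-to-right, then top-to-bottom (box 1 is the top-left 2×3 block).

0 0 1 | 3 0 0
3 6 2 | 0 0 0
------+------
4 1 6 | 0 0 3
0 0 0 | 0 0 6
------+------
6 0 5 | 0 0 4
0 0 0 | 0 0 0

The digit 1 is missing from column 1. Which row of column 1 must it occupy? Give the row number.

Consider where 1 can go in column 1.
row 1, column 1 is out (row 1 already has a 1).
row 4, column 1 is out (box 3 already has a 1).
So the only cell in column 1 that can hold 1 is row 6, column 1.
That is row 6.

6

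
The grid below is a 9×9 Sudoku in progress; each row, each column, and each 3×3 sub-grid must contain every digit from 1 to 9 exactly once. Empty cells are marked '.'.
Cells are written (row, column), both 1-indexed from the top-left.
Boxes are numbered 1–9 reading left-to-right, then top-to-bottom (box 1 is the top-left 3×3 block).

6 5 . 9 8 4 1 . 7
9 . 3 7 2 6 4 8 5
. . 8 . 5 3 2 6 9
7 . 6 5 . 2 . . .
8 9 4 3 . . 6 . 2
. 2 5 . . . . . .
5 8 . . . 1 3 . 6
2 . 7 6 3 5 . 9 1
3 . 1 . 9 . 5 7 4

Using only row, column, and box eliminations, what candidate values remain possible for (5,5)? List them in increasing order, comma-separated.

Row 5 already contains {2, 3, 4, 6, 8, 9}.
Column 5 already contains {2, 3, 5, 8, 9}.
Its 3×3 block (box 5) already contains {2, 3, 5}.
Removing those from 1–9 leaves {1, 7} as the candidates for (5,5).

1,7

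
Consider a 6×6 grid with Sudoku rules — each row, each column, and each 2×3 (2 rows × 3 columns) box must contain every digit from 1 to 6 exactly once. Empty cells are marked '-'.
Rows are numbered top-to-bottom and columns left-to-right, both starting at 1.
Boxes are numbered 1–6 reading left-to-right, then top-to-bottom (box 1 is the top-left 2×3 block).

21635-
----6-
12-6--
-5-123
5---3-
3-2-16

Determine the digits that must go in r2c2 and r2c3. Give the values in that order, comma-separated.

3,5

For r2c2:
  Consider where 3 can go in column 2.
  r5c2 is out (row 5 already has a 3).
  r6c2 is out (row 6 already has a 3).
  So the only cell in column 2 that can hold 3 is r2c2.
  So r2c2 = 3.
For r2c3:
  Consider where 5 can go in column 3.
  r3c3 is out (box 3 already has a 5).
  r4c3 is out (row 4 already has a 5).
  r5c3 is out (row 5 already has a 5).
  So the only cell in column 3 that can hold 5 is r2c3.
  So r2c3 = 5.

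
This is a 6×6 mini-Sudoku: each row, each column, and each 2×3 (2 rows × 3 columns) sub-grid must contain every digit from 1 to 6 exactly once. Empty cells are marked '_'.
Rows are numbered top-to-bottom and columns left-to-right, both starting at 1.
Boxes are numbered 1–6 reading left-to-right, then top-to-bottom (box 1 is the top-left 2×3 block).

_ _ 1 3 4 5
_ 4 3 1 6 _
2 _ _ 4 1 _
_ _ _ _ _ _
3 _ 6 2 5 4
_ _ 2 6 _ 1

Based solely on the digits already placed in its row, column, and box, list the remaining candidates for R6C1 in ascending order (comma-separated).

4,5

Row 6 already contains {1, 2, 6}.
Column 1 already contains {2, 3}.
Its 2×3 block (box 5) already contains {2, 3, 6}.
Removing those from 1–6 leaves {4, 5} as the candidates for R6C1.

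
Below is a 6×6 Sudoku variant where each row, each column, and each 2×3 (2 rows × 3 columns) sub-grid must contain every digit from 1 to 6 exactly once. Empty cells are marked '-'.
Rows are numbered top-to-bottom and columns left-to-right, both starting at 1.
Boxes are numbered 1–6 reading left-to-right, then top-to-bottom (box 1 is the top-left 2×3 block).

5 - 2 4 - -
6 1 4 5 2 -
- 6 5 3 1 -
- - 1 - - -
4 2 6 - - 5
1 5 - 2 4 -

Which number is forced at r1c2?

Row 1 already contains {2, 4, 5}.
Column 2 already contains {1, 2, 5, 6}.
Its 2×3 block (box 1) already contains {1, 2, 4, 5, 6}.
The only value from 1–6 not eliminated is 3, so r1c2 = 3.

3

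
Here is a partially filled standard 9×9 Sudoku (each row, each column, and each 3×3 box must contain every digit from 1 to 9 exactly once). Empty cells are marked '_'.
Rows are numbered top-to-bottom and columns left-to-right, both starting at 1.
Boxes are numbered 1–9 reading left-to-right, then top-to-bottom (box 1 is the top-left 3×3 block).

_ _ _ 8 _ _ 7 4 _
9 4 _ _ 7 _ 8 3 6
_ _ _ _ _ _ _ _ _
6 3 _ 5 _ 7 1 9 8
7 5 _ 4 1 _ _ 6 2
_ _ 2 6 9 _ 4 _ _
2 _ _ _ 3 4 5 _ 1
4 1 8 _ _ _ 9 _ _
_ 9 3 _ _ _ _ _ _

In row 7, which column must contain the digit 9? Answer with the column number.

Consider where 9 can go in row 7.
R7C2 is out (column 2 already has a 9).
R7C3 is out (box 7 already has a 9).
R7C8 is out (column 8 already has a 9).
So the only cell in row 7 that can hold 9 is R7C4.
That is column 4.

4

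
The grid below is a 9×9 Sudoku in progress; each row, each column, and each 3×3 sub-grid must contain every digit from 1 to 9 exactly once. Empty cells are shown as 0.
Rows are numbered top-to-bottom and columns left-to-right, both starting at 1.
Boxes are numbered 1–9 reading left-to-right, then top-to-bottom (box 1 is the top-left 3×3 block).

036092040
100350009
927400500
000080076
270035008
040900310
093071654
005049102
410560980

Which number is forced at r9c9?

7

Cell r9c9 itself could take any of {3, 7} by direct elimination.
Consider where 7 can go in row 9.
r9c3 is out (column 3 already has a 7).
r9c6 is out (box 8 already has a 7).
So the only cell in row 9 that can hold 7 is r9c9.
Therefore r9c9 = 7.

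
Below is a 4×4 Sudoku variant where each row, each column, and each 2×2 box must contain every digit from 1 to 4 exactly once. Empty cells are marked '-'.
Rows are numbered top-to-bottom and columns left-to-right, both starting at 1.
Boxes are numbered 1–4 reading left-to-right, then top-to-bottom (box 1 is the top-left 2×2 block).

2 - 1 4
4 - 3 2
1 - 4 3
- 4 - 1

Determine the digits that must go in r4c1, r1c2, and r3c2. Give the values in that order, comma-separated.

3,3,2

For r4c1:
  Row 4 already contains {1, 4}.
  Column 1 already contains {1, 2, 4}.
  Its 2×2 block (box 3) already contains {1, 4}.
  The only value from 1–4 not eliminated is 3, so r4c1 = 3.
For r1c2:
  Row 1 already contains {1, 2, 4}.
  Column 2 already contains {4}.
  Its 2×2 block (box 1) already contains {2, 4}.
  The only value from 1–4 not eliminated is 3, so r1c2 = 3.
For r3c2:
  Row 3 already contains {1, 3, 4}.
  Column 2 already contains {4}.
  Its 2×2 block (box 3) already contains {1, 4}.
  The only value from 1–4 not eliminated is 2, so r3c2 = 2.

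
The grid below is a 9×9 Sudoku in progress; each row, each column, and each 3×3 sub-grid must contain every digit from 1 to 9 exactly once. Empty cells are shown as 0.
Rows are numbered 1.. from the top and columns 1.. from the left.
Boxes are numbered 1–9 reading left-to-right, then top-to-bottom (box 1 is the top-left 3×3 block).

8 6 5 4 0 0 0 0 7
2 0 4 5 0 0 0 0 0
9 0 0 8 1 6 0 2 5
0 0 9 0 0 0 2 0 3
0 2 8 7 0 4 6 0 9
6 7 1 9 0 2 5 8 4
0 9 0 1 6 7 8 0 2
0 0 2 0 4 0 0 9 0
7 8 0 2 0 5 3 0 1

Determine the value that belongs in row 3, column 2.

Row 3 already contains {1, 2, 5, 6, 8, 9}.
Column 2 already contains {2, 6, 7, 8, 9}.
Its 3×3 block (box 1) already contains {2, 4, 5, 6, 8, 9}.
The only value from 1–9 not eliminated is 3, so row 3, column 2 = 3.

3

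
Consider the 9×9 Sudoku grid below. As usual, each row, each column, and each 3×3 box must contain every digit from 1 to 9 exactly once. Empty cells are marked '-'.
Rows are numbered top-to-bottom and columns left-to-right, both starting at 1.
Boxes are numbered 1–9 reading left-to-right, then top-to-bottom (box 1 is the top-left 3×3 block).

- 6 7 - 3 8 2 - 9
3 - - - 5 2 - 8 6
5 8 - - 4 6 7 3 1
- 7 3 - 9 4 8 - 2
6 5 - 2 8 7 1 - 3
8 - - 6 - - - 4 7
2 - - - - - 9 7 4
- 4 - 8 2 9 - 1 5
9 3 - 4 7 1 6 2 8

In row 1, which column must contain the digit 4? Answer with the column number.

1

Consider where 4 can go in row 1.
r1c4 is out (column 4 already has a 4).
r1c8 is out (column 8 already has a 4).
So the only cell in row 1 that can hold 4 is r1c1.
That is column 1.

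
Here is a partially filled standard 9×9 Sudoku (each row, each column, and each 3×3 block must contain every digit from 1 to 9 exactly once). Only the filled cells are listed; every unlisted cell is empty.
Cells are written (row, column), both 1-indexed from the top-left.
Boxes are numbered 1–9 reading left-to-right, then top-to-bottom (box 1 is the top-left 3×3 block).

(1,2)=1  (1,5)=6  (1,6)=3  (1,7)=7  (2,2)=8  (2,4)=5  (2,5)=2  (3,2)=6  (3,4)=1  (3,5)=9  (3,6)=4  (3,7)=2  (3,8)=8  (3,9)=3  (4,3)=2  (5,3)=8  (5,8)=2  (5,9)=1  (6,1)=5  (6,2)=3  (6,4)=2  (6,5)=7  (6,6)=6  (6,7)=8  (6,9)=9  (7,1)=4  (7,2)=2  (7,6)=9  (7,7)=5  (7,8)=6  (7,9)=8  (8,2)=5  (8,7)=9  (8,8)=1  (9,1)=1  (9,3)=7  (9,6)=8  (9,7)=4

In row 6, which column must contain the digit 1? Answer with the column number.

Consider where 1 can go in row 6.
(6,8) is out (column 8 already has a 1).
So the only cell in row 6 that can hold 1 is (6,3).
That is column 3.

3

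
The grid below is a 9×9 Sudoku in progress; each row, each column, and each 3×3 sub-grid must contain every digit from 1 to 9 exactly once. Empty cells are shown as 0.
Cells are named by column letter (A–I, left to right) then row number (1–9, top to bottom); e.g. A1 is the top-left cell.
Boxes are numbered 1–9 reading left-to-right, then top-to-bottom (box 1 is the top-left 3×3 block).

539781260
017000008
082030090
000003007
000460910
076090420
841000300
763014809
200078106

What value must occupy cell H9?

4

Cell H9 itself could take any of {4, 5} by direct elimination.
Consider where 4 can go in box 9.
H7 is out (row 7 already has a 4).
I7 is out (row 7 already has a 4).
H8 is out (row 8 already has a 4).
So the only cell in box 9 that can hold 4 is H9.
Therefore H9 = 4.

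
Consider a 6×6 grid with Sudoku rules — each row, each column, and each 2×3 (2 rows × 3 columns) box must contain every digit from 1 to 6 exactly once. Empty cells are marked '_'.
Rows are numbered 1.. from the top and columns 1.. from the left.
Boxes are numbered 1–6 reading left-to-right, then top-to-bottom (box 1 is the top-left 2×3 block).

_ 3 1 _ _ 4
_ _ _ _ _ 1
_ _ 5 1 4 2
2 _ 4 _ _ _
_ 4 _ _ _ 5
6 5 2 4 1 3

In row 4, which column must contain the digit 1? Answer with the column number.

2

Consider where 1 can go in row 4.
row 4, column 4 is out (column 4 already has a 1).
row 4, column 5 is out (column 5 already has a 1).
row 4, column 6 is out (column 6 already has a 1).
So the only cell in row 4 that can hold 1 is row 4, column 2.
That is column 2.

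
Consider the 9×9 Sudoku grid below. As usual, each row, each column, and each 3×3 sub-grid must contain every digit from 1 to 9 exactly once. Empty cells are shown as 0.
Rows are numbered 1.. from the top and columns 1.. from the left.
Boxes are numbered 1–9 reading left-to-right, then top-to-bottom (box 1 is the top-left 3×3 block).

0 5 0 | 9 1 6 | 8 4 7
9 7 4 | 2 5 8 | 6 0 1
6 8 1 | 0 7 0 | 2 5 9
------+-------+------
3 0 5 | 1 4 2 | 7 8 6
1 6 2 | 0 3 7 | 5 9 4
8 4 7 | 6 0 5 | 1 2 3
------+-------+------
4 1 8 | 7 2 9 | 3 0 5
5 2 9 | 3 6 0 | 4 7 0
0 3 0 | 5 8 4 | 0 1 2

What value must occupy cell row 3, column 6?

Row 3 already contains {1, 2, 5, 6, 7, 8, 9}.
Column 6 already contains {2, 4, 5, 6, 7, 8, 9}.
Its 3×3 block (box 2) already contains {1, 2, 5, 6, 7, 8, 9}.
The only value from 1–9 not eliminated is 3, so row 3, column 6 = 3.

3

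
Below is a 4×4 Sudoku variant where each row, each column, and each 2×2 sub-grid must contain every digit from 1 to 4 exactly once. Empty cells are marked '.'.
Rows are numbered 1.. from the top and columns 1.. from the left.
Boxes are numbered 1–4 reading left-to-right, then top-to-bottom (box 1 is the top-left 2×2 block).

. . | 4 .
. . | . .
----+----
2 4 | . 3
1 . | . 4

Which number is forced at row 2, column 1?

4

Cell row 2, column 1 itself could take any of {3, 4} by direct elimination.
Consider where 4 can go in column 1.
row 1, column 1 is out (row 1 already has a 4).
So the only cell in column 1 that can hold 4 is row 2, column 1.
Therefore row 2, column 1 = 4.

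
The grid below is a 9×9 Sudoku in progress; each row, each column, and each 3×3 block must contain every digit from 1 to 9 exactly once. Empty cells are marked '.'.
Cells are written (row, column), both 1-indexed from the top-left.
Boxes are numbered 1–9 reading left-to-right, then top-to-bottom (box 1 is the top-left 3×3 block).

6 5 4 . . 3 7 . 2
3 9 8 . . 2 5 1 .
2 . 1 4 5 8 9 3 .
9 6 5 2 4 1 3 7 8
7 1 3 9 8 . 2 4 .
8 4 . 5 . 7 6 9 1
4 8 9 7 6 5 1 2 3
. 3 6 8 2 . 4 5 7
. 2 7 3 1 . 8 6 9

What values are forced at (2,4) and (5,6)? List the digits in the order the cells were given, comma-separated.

For (2,4):
  Row 2 already contains {1, 2, 3, 5, 8, 9}.
  Column 4 already contains {2, 3, 4, 5, 7, 8, 9}.
  Its 3×3 block (box 2) already contains {2, 3, 4, 5, 8}.
  The only value from 1–9 not eliminated is 6, so (2,4) = 6.
For (5,6):
  Row 5 already contains {1, 2, 3, 4, 7, 8, 9}.
  Column 6 already contains {1, 2, 3, 5, 7, 8}.
  Its 3×3 block (box 5) already contains {1, 2, 4, 5, 7, 8, 9}.
  The only value from 1–9 not eliminated is 6, so (5,6) = 6.

6,6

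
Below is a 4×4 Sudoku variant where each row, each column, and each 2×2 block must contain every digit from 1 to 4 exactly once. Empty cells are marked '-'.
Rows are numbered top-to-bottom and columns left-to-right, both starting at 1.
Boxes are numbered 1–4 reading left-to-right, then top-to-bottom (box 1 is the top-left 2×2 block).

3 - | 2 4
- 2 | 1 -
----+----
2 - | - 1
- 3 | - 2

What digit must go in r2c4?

Row 2 already contains {1, 2}.
Column 4 already contains {1, 2, 4}.
Its 2×2 block (box 2) already contains {1, 2, 4}.
The only value from 1–4 not eliminated is 3, so r2c4 = 3.

3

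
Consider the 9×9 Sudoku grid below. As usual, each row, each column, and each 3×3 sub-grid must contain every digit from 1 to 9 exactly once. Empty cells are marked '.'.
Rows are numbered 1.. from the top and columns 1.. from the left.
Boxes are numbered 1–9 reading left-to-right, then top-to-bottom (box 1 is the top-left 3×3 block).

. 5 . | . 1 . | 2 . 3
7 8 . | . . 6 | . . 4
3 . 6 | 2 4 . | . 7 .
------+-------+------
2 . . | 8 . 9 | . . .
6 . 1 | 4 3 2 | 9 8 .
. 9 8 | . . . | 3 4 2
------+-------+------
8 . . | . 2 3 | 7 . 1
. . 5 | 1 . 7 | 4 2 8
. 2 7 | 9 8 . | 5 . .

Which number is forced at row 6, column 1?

5

Row 6 already contains {2, 3, 4, 8, 9}.
Column 1 already contains {2, 3, 6, 7, 8}.
Its 3×3 block (box 4) already contains {1, 2, 6, 8, 9}.
The only value from 1–9 not eliminated is 5, so row 6, column 1 = 5.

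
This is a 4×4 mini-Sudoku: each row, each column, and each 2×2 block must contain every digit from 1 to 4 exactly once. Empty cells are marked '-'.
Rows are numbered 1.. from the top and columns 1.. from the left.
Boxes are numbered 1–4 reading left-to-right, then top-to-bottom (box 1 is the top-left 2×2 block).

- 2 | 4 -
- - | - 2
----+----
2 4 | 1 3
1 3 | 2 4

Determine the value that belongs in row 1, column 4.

1

Row 1 already contains {2, 4}.
Column 4 already contains {2, 3, 4}.
Its 2×2 block (box 2) already contains {2, 4}.
The only value from 1–4 not eliminated is 1, so row 1, column 4 = 1.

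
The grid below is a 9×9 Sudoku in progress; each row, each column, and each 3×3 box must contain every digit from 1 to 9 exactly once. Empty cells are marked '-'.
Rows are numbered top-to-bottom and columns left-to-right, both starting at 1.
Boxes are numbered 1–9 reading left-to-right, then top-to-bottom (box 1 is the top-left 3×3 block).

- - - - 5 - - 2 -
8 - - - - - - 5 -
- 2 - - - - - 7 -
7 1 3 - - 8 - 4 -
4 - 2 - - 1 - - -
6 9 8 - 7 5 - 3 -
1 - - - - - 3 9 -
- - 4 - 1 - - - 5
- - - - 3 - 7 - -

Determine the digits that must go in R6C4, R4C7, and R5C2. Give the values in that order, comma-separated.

4,5,5

For R6C4:
  Consider where 4 can go in row 6.
  R6C7 is out (box 6 already has a 4).
  R6C9 is out (box 6 already has a 4).
  So the only cell in row 6 that can hold 4 is R6C4.
  So R6C4 = 4.
For R4C7:
  Consider where 5 can go in row 4.
  R4C4 is out (box 5 already has a 5).
  R4C5 is out (column 5 already has a 5).
  R4C9 is out (column 9 already has a 5).
  So the only cell in row 4 that can hold 5 is R4C7.
  So R4C7 = 5.
For R5C2:
  Row 5 already contains {1, 2, 4}.
  Column 2 already contains {1, 2, 9}.
  Its 3×3 block (box 4) already contains {1, 2, 3, 4, 6, 7, 8, 9}.
  The only value from 1–9 not eliminated is 5, so R5C2 = 5.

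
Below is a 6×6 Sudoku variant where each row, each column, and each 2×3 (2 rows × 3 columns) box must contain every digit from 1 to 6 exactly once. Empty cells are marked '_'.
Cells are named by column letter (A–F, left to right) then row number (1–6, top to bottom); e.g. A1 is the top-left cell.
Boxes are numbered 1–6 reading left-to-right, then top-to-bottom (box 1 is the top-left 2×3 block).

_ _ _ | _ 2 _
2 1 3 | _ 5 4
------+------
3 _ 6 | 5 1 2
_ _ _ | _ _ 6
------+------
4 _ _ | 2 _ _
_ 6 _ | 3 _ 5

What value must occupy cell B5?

Cell B5 itself could take any of {3, 5} by direct elimination.
Consider where 3 can go in column B.
B1 is out (box 1 already has a 3).
B3 is out (row 3 already has a 3).
B4 is out (box 3 already has a 3).
So the only cell in column B that can hold 3 is B5.
Therefore B5 = 3.

3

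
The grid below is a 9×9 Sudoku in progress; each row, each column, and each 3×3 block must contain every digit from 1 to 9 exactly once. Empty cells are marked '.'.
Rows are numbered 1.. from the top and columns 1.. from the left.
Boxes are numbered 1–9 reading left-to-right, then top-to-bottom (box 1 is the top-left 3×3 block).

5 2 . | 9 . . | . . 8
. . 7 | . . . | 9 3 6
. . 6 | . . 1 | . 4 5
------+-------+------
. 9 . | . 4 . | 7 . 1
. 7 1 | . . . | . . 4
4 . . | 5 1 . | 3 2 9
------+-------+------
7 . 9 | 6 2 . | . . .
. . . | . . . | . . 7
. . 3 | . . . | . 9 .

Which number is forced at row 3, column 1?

Cell row 3, column 1 itself could take any of {3, 8, 9} by direct elimination.
Consider where 9 can go in column 1.
row 2, column 1 is out (row 2 already has a 9).
row 4, column 1 is out (row 4 already has a 9).
row 5, column 1 is out (box 4 already has a 9).
row 8, column 1 is out (box 7 already has a 9).
row 9, column 1 is out (row 9 already has a 9).
So the only cell in column 1 that can hold 9 is row 3, column 1.
Therefore row 3, column 1 = 9.

9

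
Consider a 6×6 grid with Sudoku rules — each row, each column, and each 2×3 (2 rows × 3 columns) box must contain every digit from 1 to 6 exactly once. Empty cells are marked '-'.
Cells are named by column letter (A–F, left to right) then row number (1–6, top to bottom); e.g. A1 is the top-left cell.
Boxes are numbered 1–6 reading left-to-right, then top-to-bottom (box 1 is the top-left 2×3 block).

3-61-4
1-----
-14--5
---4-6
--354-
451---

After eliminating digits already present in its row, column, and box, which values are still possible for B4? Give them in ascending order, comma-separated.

Row 4 already contains {4, 6}.
Column B already contains {1, 5}.
Its 2×3 block (box 3) already contains {1, 4}.
Removing those from 1–6 leaves {2, 3} as the candidates for B4.

2,3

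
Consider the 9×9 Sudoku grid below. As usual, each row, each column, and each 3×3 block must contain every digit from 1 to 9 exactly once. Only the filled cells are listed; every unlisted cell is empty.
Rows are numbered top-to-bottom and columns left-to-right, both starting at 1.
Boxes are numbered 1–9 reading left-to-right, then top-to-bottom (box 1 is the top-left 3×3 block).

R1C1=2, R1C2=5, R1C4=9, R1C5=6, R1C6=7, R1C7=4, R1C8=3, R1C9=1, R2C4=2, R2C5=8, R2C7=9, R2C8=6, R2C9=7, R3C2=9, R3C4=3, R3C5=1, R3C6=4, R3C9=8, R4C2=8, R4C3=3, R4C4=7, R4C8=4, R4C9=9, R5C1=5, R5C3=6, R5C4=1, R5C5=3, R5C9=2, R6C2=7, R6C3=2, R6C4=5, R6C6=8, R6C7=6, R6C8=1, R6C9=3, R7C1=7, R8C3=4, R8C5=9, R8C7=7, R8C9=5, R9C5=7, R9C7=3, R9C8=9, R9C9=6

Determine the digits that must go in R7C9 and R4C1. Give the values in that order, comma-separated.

For R7C9:
  Row 7 already contains {7}.
  Column 9 already contains {1, 2, 3, 5, 6, 7, 8, 9}.
  Its 3×3 block (box 9) already contains {3, 5, 6, 7, 9}.
  The only value from 1–9 not eliminated is 4, so R7C9 = 4.
For R4C1:
  Row 4 already contains {3, 4, 7, 8, 9}.
  Column 1 already contains {2, 5, 7}.
  Its 3×3 block (box 4) already contains {2, 3, 5, 6, 7, 8}.
  The only value from 1–9 not eliminated is 1, so R4C1 = 1.

4,1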